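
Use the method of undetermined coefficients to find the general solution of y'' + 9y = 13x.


Homogeneous: r² + 9 = 0 ⇒ r = ±3i, y_h = C₁cos(3x) + C₂sin(3x).
Polynomial forcing; try y_p = Ax + B. Then y_p'' + 9 y_p = 9(Ax + B) = 13x, so B = 0 and A = 13/9.
General solution: y = C₁cos(3x) + C₂sin(3x) + (13/9)x.


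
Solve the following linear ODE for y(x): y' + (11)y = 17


P(x) = 11, Q(x) = 17; integrating factor μ = e^(11x).
(μ y)' = 17e^(11x) ⇒ μ y = (17/11)e^(11x) + C.
Divide by μ: y = 17/11 + Ce^(-11x).


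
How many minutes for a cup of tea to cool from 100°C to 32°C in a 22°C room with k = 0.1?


From T(t) = T_a + (T₀ - T_a)e^(-kt), set T(t) = 32:
(32 - 22) / (100 - 22) = e^(-0.1t), so t = -ln(0.128)/0.1 ≈ 20.5 minutes.


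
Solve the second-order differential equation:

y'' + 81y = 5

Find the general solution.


Homogeneous part: r² + 81 = 0 ⇒ r = ±9i, so y_h = C₁cos(9x) + C₂sin(9x).
Try constant y_p = A; plug in: 81A = 5 ⇒ A = 5/81.
General solution: y = C₁cos(9x) + C₂sin(9x) + 5/81.


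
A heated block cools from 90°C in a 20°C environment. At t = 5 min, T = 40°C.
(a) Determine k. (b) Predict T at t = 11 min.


Newton's law: T(t) = T_a + (T₀ - T_a)e^(-kt).
(a) Use T(5) = 40: (40 - 20)/(90 - 20) = e^(-k·5), so k = -ln(0.286)/5 ≈ 0.2506.
(b) Apply k to t = 11: T(11) = 20 + (70)e^(-2.756) ≈ 24.4°C.


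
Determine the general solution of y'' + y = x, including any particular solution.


Homogeneous: r² + 1 = 0 ⇒ r = ±1i, y_h = C₁cos(x) + C₂sin(x).
Polynomial forcing; try y_p = Ax + B. Then y_p'' + 1 y_p = 1(Ax + B) = x, so B = 0 and A = 1.
General solution: y = C₁cos(x) + C₂sin(x) + x.


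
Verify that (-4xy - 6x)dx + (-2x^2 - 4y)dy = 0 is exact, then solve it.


Check exactness: ∂M/∂y = -4x and ∂N/∂x = -4x; equal, so the equation is exact.
Integrate M with respect to x (treating y as constant): ∫M dx = -2x^2y - 3x^2 + h(y).
Differentiate w.r.t. y and set equal to N: the x-dependent terms already match, leaving h'(y) = -4y. Integrate: h(y) = -2y^2.
So F(x,y) = -2x^2y - 3x^2 - 2y^2.
General solution: -2x^2y - 3x^2 - 2y^2 = C.


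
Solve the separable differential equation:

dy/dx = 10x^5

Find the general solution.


Integrate both sides with respect to x: y = ∫ 10x^5 dx = (5/3)x^6 + C.


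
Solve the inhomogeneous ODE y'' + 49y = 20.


Homogeneous part: r² + 49 = 0 ⇒ r = ±7i, so y_h = C₁cos(7x) + C₂sin(7x).
Try constant y_p = A; plug in: 49A = 20 ⇒ A = 20/49.
General solution: y = C₁cos(7x) + C₂sin(7x) + 20/49.


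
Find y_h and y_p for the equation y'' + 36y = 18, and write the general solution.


Homogeneous part: r² + 36 = 0 ⇒ r = ±6i, so y_h = C₁cos(6x) + C₂sin(6x).
Try constant y_p = A; plug in: 36A = 18 ⇒ A = 1/2.
General solution: y = C₁cos(6x) + C₂sin(6x) + 1/2.


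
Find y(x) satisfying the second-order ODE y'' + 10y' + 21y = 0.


Characteristic equation: r² + 10r + 21 = 0.
Factor: (r + 3)(r + 7) = 0 ⇒ r = -3, -7 (distinct real).
General solution: y = C₁e^(-3x) + C₂e^(-7x).


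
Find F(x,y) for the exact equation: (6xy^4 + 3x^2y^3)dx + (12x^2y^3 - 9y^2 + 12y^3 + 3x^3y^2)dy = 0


Check exactness: ∂M/∂y = 24xy^3 + 9x^2y^2 and ∂N/∂x = 24xy^3 + 9x^2y^2; equal, so the equation is exact.
Integrate M with respect to x (treating y as constant): ∫M dx = 3x^2y^4 + x^3y^3 + h(y).
Differentiate w.r.t. y and set equal to N: the x-dependent terms already match, leaving h'(y) = -9y^2 + 12y^3. Integrate: h(y) = -3y^3 + 3y^4.
So F(x,y) = 3x^2y^4 - 3y^3 + 3y^4 + x^3y^3.
General solution: 3x^2y^4 - 3y^3 + 3y^4 + x^3y^3 = C.


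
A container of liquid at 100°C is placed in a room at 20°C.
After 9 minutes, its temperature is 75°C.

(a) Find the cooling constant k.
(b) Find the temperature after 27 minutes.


Newton's law: T(t) = T_a + (T₀ - T_a)e^(-kt).
(a) Use T(9) = 75: (75 - 20)/(100 - 20) = e^(-k·9), so k = -ln(0.688)/9 ≈ 0.0416.
(b) Apply k to t = 27: T(27) = 20 + (80)e^(-1.124) ≈ 46.0°C.


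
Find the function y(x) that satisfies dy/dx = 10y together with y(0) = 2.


General solution of y' = 10y is y = Ce^(10x).
Apply y(0) = 2: C = 2.
Particular solution: y = 2e^(10x).


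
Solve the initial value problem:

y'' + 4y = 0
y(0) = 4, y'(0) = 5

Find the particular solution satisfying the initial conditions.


Characteristic roots of r² + 4 = 0 are ±2i, so y = C₁cos(2x) + C₂sin(2x).
Apply y(0) = 4: C₁ = 4. Differentiate and apply y'(0) = 5: 2·C₂ = 5, so C₂ = 5/2.
Particular solution: y = 4cos(2x) + (5/2)sin(2x).


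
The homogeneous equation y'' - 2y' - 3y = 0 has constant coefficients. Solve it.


Characteristic equation: r² - 2r - 3 = 0.
Factor: (r - 3)(r + 1) = 0 ⇒ r = 3, -1 (distinct real).
General solution: y = C₁e^(3x) + C₂e^(-x).


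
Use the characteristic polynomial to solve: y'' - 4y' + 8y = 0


Characteristic equation: r² - 4r + 8 = 0.
Discriminant is negative; roots r = 2 ± 2i (complex conjugate pair).
General solution uses e^(α x)(C₁ cos(β x) + C₂ sin(β x)): y = e^(2x)(C₁cos(2x) + C₂sin(2x)).


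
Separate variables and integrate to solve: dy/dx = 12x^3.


Integrate both sides with respect to x: y = ∫ 12x^3 dx = 3x^4 + C.


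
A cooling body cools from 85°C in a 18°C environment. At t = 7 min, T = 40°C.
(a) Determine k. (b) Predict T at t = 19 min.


Newton's law: T(t) = T_a + (T₀ - T_a)e^(-kt).
(a) Use T(7) = 40: (40 - 18)/(85 - 18) = e^(-k·7), so k = -ln(0.328)/7 ≈ 0.1591.
(b) Apply k to t = 19: T(19) = 18 + (67)e^(-3.023) ≈ 21.3°C.


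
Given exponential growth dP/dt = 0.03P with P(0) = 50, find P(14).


The ODE dP/dt = 0.03P has solution P(t) = P(0)e^(0.03t).
Substitute P(0) = 50 and t = 14: P(14) = 50 e^(0.42) ≈ 76.


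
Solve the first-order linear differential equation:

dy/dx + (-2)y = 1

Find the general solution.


P(x) = -2 ⇒ μ = e^(-2x).
(μ y)' = e^(-2x) ⇒ μ y = -(1/2)e^(-2x) + C.
Divide by μ: y = -1/2 + Ce^(2x).


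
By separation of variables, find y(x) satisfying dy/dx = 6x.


Integrate both sides with respect to x: y = ∫ 6x dx = 3x^2 + C.


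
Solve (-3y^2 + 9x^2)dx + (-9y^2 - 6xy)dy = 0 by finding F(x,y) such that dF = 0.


Check exactness: ∂M/∂y = -6y and ∂N/∂x = -6y; equal, so the equation is exact.
Integrate M with respect to x (treating y as constant): ∫M dx = -3xy^2 + 3x^3 + h(y).
Differentiate w.r.t. y and set equal to N: the x-dependent terms already match, leaving h'(y) = -9y^2. Integrate: h(y) = -3y^3.
So F(x,y) = -3y^3 - 3xy^2 + 3x^3.
General solution: -3y^3 - 3xy^2 + 3x^3 = C.


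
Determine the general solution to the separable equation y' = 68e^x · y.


Separate variables: dy/y = 68e^x dx.
Integrate: ln|y| = 68e^x + C₀.
Exponentiate: y = Ce^(68e^x).


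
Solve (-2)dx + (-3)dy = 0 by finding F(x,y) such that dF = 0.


Check exactness: ∂M/∂y = 0 and ∂N/∂x = 0; equal, so the equation is exact.
Integrate M with respect to x (treating y as constant): ∫M dx = -2x + h(y).
Differentiate w.r.t. y and set equal to N: the x-dependent terms already match, leaving h'(y) = -3. Integrate: h(y) = -3y.
So F(x,y) = -3y - 2x.
General solution: -3y - 2x = C.


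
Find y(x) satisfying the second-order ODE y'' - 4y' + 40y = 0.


Characteristic equation: r² - 4r + 40 = 0.
Discriminant is negative; roots r = 2 ± 6i (complex conjugate pair).
General solution uses e^(α x)(C₁ cos(β x) + C₂ sin(β x)): y = e^(2x)(C₁cos(6x) + C₂sin(6x)).


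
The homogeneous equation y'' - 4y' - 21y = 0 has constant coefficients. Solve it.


Characteristic equation: r² - 4r - 21 = 0.
Factor: (r - 7)(r + 3) = 0 ⇒ r = 7, -3 (distinct real).
General solution: y = C₁e^(7x) + C₂e^(-3x).


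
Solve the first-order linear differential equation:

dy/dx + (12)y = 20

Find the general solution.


P(x) = 12, Q(x) = 20; integrating factor μ = e^(12x).
(μ y)' = 20e^(12x) ⇒ μ y = (5/3)e^(12x) + C.
Divide by μ: y = 5/3 + Ce^(-12x).


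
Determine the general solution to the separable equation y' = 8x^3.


Integrate both sides with respect to x: y = ∫ 8x^3 dx = 2x^4 + C.


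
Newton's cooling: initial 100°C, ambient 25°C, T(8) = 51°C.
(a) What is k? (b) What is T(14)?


Newton's law: T(t) = T_a + (T₀ - T_a)e^(-kt).
(a) Use T(8) = 51: (51 - 25)/(100 - 25) = e^(-k·8), so k = -ln(0.347)/8 ≈ 0.1324.
(b) Apply k to t = 14: T(14) = 25 + (75)e^(-1.854) ≈ 36.7°C.


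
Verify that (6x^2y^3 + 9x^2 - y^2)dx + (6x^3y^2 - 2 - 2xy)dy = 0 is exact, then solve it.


Check exactness: ∂M/∂y = 18x^2y^2 - 2y and ∂N/∂x = 18x^2y^2 - 2y; equal, so the equation is exact.
Integrate M with respect to x (treating y as constant): ∫M dx = 2x^3y^3 + 3x^3 - xy^2 + h(y).
Differentiate w.r.t. y and set equal to N: the x-dependent terms already match, leaving h'(y) = -2. Integrate: h(y) = -2y.
So F(x,y) = 2x^3y^3 + 3x^3 - 2y - xy^2.
General solution: 2x^3y^3 + 3x^3 - 2y - xy^2 = C.


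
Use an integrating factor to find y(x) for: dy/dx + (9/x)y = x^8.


P(x) = 9/x ⇒ μ = x^9.
(x^9 y)' = x^17 ⇒ x^9 y = x^18/(18) + C.
Solve for y: y = (1/18)x^9 + C/x^9.


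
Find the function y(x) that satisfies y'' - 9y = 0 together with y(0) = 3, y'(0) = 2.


Characteristic roots of r² - 9 = 0 are 3, -3.
General solution y = c₁ e^(3x) + c₂ e^(-3x).
Apply y(0) = 3: c₁ + c₂ = 3. Apply y'(0) = 2: 3 c₁ - 3 c₂ = 2.
Solve: c₁ = 11/6, c₂ = 7/6.
Particular solution: y = (11/6)e^(3x) + (7/6)e^(-3x).


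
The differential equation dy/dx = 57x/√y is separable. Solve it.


Separate: √y dy = 57x dx.
Integrate: (2/3)y^(3/2) = (57/2)x² + C.


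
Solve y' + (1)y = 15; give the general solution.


P(x) = 1, Q(x) = 15; integrating factor μ = e^(x).
(μ y)' = 15e^(x) ⇒ μ y = 15e^(x) + C.
Divide by μ: y = 15 + Ce^(-x).


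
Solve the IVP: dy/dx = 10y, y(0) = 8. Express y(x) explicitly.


General solution of y' = 10y is y = Ce^(10x).
Apply y(0) = 8: C = 8.
Particular solution: y = 8e^(10x).


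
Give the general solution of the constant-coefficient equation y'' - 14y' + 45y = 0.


Characteristic equation: r² - 14r + 45 = 0.
Factor: (r - 9)(r - 5) = 0 ⇒ r = 9, 5 (distinct real).
General solution: y = C₁e^(9x) + C₂e^(5x).


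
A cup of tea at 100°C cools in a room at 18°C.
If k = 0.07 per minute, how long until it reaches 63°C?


From T(t) = T_a + (T₀ - T_a)e^(-kt), set T(t) = 63:
(63 - 18) / (100 - 18) = e^(-0.07t), so t = -ln(0.549)/0.07 ≈ 8.6 minutes.


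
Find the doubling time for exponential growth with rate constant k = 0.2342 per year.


Exponential growth: P(t) = P₀ e^(0.2342t). Set P(t)/P₀ = 2: e^(0.2342t) = 2.
Solve: t = ln(2)/0.2342 ≈ 2.96 years.


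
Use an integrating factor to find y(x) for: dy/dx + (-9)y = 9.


P(x) = -9 ⇒ μ = e^(-9x).
(μ y)' = 9e^(-9x) ⇒ μ y = -e^(-9x) + C.
Divide by μ: y = -1 + Ce^(9x).


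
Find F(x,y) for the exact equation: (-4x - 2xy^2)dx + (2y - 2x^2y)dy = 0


Check exactness: ∂M/∂y = -4xy and ∂N/∂x = -4xy; equal, so the equation is exact.
Integrate M with respect to x (treating y as constant): ∫M dx = -2x^2 - x^2y^2 + h(y).
Differentiate w.r.t. y and set equal to N: the x-dependent terms already match, leaving h'(y) = 2y. Integrate: h(y) = y^2.
So F(x,y) = y^2 - 2x^2 - x^2y^2.
General solution: y^2 - 2x^2 - x^2y^2 = C.


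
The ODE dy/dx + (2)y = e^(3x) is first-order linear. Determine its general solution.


P(x) = 2 ⇒ μ = e^(2x).
(μ y)' = e^(5x) ⇒ μ y = e^(5x)/5 + C.
Divide by μ: y = (1/5)e^(3x) + Ce^(-2x).


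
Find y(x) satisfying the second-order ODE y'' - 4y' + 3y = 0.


Characteristic equation: r² - 4r + 3 = 0.
Factor: (r - 3)(r - 1) = 0 ⇒ r = 3, 1 (distinct real).
General solution: y = C₁e^(3x) + C₂e^(x).


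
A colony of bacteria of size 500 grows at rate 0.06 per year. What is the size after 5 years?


The ODE dP/dt = 0.06P has solution P(t) = P(0)e^(0.06t).
Substitute P(0) = 500 and t = 5: P(5) = 500 e^(0.30) ≈ 675.


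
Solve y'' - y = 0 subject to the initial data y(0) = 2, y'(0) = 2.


Characteristic roots of r² - 1 = 0 are -1, 1.
General solution y = c₁ e^(-x) + c₂ e^(x).
Apply y(0) = 2: c₁ + c₂ = 2. Apply y'(0) = 2: -1 c₁ + 1 c₂ = 2.
Solve: c₁ = 0, c₂ = 2.
Particular solution: y = 0e^(-x) + 2e^(x).


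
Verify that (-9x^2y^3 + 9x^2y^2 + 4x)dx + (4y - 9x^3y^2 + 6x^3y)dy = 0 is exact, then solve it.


Check exactness: ∂M/∂y = -27x^2y^2 + 18x^2y and ∂N/∂x = -27x^2y^2 + 18x^2y; equal, so the equation is exact.
Integrate M with respect to x (treating y as constant): ∫M dx = -3x^3y^3 + 3x^3y^2 + 2x^2 + h(y).
Differentiate w.r.t. y and set equal to N: the x-dependent terms already match, leaving h'(y) = 4y. Integrate: h(y) = 2y^2.
So F(x,y) = 2y^2 - 3x^3y^3 + 3x^3y^2 + 2x^2.
General solution: 2y^2 - 3x^3y^3 + 3x^3y^2 + 2x^2 = C.


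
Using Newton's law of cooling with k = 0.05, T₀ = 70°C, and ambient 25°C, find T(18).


Newton's law: dT/dt = -k(T - T_a) has solution T(t) = T_a + (T₀ - T_a)e^(-kt).
Plug in T_a = 25, T₀ = 70, k = 0.05, t = 18: T(18) = 25 + (45)e^(-0.90) ≈ 43.3°C.


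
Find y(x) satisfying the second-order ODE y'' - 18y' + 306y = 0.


Characteristic equation: r² - 18r + 306 = 0.
Discriminant is negative; roots r = 9 ± 15i (complex conjugate pair).
General solution uses e^(α x)(C₁ cos(β x) + C₂ sin(β x)): y = e^(9x)(C₁cos(15x) + C₂sin(15x)).


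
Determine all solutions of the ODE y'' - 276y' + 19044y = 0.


Characteristic equation: r² - 276r + 19044 = 0, i.e. (r - 138)² = 0.
Repeated root r = 138; include an x factor for the second linearly independent solution.
General solution: y = (C₁ + C₂x)e^(138x).


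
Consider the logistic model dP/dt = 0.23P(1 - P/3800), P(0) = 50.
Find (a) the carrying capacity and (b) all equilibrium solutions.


Logistic ODE dP/dt = 0.23P(1 - P/3800) has equilibria where dP/dt = 0, i.e. P = 0 or P = 3800.
The coefficient (1 - P/K) = 0 when P = K, identifying K = 3800 as the carrying capacity.
(a) K = 3800; (b) equilibria P = 0 and P = 3800.


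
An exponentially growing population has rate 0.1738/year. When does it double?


Exponential growth: P(t) = P₀ e^(0.1738t). Set P(t)/P₀ = 2: e^(0.1738t) = 2.
Solve: t = ln(2)/0.1738 ≈ 3.99 years.


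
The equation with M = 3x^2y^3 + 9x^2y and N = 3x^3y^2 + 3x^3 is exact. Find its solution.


Check exactness: ∂M/∂y = 9x^2y^2 + 9x^2 and ∂N/∂x = 9x^2y^2 + 9x^2; equal, so the equation is exact.
Integrate M with respect to x (treating y as constant): ∫M dx = x^3y^3 + 3x^3y + h(y).
Differentiate w.r.t. y and set equal to N: all terms match, so h'(y) = 0 and h is a constant absorbed into C.
General solution: x^3y^3 + 3x^3y = C.


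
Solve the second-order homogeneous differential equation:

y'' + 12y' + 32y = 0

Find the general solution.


Characteristic equation: r² + 12r + 32 = 0.
Factor: (r + 4)(r + 8) = 0 ⇒ r = -4, -8 (distinct real).
General solution: y = C₁e^(-4x) + C₂e^(-8x).


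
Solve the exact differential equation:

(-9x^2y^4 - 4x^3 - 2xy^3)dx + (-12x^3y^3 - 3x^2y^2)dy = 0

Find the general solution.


Check exactness: ∂M/∂y = -36x^2y^3 - 6xy^2 and ∂N/∂x = -36x^2y^3 - 6xy^2; equal, so the equation is exact.
Integrate M with respect to x (treating y as constant): ∫M dx = -3x^3y^4 - x^4 - x^2y^3 + h(y).
Differentiate w.r.t. y and set equal to N: all terms match, so h'(y) = 0 and h is a constant absorbed into C.
General solution: -3x^3y^4 - x^4 - x^2y^3 = C.


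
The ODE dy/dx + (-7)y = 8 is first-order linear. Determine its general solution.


P(x) = -7 ⇒ μ = e^(-7x).
(μ y)' = 8e^(-7x) ⇒ μ y = -(8/7)e^(-7x) + C.
Divide by μ: y = -8/7 + Ce^(7x).


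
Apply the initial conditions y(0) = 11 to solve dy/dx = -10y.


General solution of y' = -10y is y = Ce^(-10x).
Apply y(0) = 11: C = 11.
Particular solution: y = 11e^(-10x).


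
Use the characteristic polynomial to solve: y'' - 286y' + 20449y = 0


Characteristic equation: r² - 286r + 20449 = 0, i.e. (r - 143)² = 0.
Repeated root r = 143; include an x factor for the second linearly independent solution.
General solution: y = (C₁ + C₂x)e^(143x).


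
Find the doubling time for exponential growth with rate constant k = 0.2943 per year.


Exponential growth: P(t) = P₀ e^(0.2943t). Set P(t)/P₀ = 2: e^(0.2943t) = 2.
Solve: t = ln(2)/0.2943 ≈ 2.36 years.


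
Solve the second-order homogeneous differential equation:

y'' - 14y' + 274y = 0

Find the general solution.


Characteristic equation: r² - 14r + 274 = 0.
Discriminant is negative; roots r = 7 ± 15i (complex conjugate pair).
General solution uses e^(α x)(C₁ cos(β x) + C₂ sin(β x)): y = e^(7x)(C₁cos(15x) + C₂sin(15x)).


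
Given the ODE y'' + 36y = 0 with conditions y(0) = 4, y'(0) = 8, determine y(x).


Characteristic roots of r² + 36 = 0 are ±6i, so y = C₁cos(6x) + C₂sin(6x).
Apply y(0) = 4: C₁ = 4. Differentiate and apply y'(0) = 8: 6·C₂ = 8, so C₂ = 4/3.
Particular solution: y = 4cos(6x) + (4/3)sin(6x).


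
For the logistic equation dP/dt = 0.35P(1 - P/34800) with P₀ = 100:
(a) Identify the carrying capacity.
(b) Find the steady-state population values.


Logistic ODE dP/dt = 0.35P(1 - P/34800) has equilibria where dP/dt = 0, i.e. P = 0 or P = 34800.
The coefficient (1 - P/K) = 0 when P = K, identifying K = 34800 as the carrying capacity.
(a) K = 34800; (b) equilibria P = 0 and P = 34800.


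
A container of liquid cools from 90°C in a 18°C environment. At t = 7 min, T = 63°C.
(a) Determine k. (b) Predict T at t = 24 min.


Newton's law: T(t) = T_a + (T₀ - T_a)e^(-kt).
(a) Use T(7) = 63: (63 - 18)/(90 - 18) = e^(-k·7), so k = -ln(0.625)/7 ≈ 0.0671.
(b) Apply k to t = 24: T(24) = 18 + (72)e^(-1.611) ≈ 32.4°C.


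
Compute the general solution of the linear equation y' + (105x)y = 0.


P(x) = 105x ⇒ μ = e^((105/2)x²).
Q(x) = 0 so μ y is constant: y = Ce^(-(105/2)x²).


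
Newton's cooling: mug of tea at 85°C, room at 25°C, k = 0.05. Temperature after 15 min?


Newton's law: dT/dt = -k(T - T_a) has solution T(t) = T_a + (T₀ - T_a)e^(-kt).
Plug in T_a = 25, T₀ = 85, k = 0.05, t = 15: T(15) = 25 + (60)e^(-0.75) ≈ 53.3°C.


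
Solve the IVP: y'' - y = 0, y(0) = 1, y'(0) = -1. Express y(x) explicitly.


Characteristic roots of r² - 1 = 0 are 1, -1.
General solution y = c₁ e^(x) + c₂ e^(-x).
Apply y(0) = 1: c₁ + c₂ = 1. Apply y'(0) = -1: 1 c₁ - 1 c₂ = -1.
Solve: c₁ = 0, c₂ = 1.
Particular solution: y = 0e^(x) + e^(-x).


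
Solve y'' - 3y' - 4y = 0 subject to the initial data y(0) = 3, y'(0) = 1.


Characteristic roots of r² - 3r - 4 = 0 are -1, 4.
General solution y = c₁ e^(-x) + c₂ e^(4x).
Apply y(0) = 3: c₁ + c₂ = 3. Apply y'(0) = 1: -1 c₁ + 4 c₂ = 1.
Solve: c₁ = 11/5, c₂ = 4/5.
Particular solution: y = (11/5)e^(-x) + (4/5)e^(4x).


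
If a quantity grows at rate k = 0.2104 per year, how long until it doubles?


Exponential growth: P(t) = P₀ e^(0.2104t). Set P(t)/P₀ = 2: e^(0.2104t) = 2.
Solve: t = ln(2)/0.2104 ≈ 3.29 years.


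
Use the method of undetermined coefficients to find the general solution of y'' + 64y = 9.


Homogeneous part: r² + 64 = 0 ⇒ r = ±8i, so y_h = C₁cos(8x) + C₂sin(8x).
Try constant y_p = A; plug in: 64A = 9 ⇒ A = 9/64.
General solution: y = C₁cos(8x) + C₂sin(8x) + 9/64.


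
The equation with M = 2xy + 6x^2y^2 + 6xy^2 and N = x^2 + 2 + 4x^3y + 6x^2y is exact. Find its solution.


Check exactness: ∂M/∂y = 2x + 12x^2y + 12xy and ∂N/∂x = 2x + 12x^2y + 12xy; equal, so the equation is exact.
Integrate M with respect to x (treating y as constant): ∫M dx = x^2y + 2x^3y^2 + 3x^2y^2 + h(y).
Differentiate w.r.t. y and set equal to N: the x-dependent terms already match, leaving h'(y) = 2. Integrate: h(y) = 2y.
So F(x,y) = x^2y + 2y + 2x^3y^2 + 3x^2y^2.
General solution: x^2y + 2y + 2x^3y^2 + 3x^2y^2 = C.


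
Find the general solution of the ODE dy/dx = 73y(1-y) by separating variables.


Separate: dy/[y(1-y)] = 73 dx.
Partial fractions: 1/[y(1-y)] = 1/y + 1/(1-y).
Integrate: ln|y/(1-y)| = 73x + C₀.
Solve for y: y = 1/(1 + Ce^(-73x)).


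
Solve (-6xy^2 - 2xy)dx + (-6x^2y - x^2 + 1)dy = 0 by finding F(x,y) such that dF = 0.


Check exactness: ∂M/∂y = -12xy - 2x and ∂N/∂x = -12xy - 2x; equal, so the equation is exact.
Integrate M with respect to x (treating y as constant): ∫M dx = -3x^2y^2 - x^2y + h(y).
Differentiate w.r.t. y and set equal to N: the x-dependent terms already match, leaving h'(y) = 1. Integrate: h(y) = y.
So F(x,y) = -3x^2y^2 - x^2y + y.
General solution: -3x^2y^2 - x^2y + y = C.


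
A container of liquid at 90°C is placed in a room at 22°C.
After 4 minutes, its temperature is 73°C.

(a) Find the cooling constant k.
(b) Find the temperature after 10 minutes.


Newton's law: T(t) = T_a + (T₀ - T_a)e^(-kt).
(a) Use T(4) = 73: (73 - 22)/(90 - 22) = e^(-k·4), so k = -ln(0.750)/4 ≈ 0.0719.
(b) Apply k to t = 10: T(10) = 22 + (68)e^(-0.719) ≈ 55.1°C.


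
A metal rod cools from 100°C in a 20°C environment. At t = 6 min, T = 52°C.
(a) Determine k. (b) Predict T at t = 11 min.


Newton's law: T(t) = T_a + (T₀ - T_a)e^(-kt).
(a) Use T(6) = 52: (52 - 20)/(100 - 20) = e^(-k·6), so k = -ln(0.400)/6 ≈ 0.1527.
(b) Apply k to t = 11: T(11) = 20 + (80)e^(-1.680) ≈ 34.9°C.


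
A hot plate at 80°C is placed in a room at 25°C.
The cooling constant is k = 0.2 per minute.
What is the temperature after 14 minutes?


Newton's law: dT/dt = -k(T - T_a) has solution T(t) = T_a + (T₀ - T_a)e^(-kt).
Plug in T_a = 25, T₀ = 80, k = 0.2, t = 14: T(14) = 25 + (55)e^(-2.80) ≈ 28.3°C.


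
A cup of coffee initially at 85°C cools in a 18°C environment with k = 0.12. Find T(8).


Newton's law: dT/dt = -k(T - T_a) has solution T(t) = T_a + (T₀ - T_a)e^(-kt).
Plug in T_a = 18, T₀ = 85, k = 0.12, t = 8: T(8) = 18 + (67)e^(-0.96) ≈ 43.7°C.


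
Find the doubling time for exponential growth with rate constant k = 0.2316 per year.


Exponential growth: P(t) = P₀ e^(0.2316t). Set P(t)/P₀ = 2: e^(0.2316t) = 2.
Solve: t = ln(2)/0.2316 ≈ 2.99 years.


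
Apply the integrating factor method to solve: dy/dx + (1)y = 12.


P(x) = 1, Q(x) = 12; integrating factor μ = e^(x).
(μ y)' = 12e^(x) ⇒ μ y = 12e^(x) + C.
Divide by μ: y = 12 + Ce^(-x).


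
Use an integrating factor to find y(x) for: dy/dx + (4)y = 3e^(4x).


P(x) = 4 ⇒ μ = e^(4x).
(μ y)' = 3e^(8x) ⇒ μ y = (3/8)e^(8x) + C.
Divide by μ: y = (3/8)e^(4x) + Ce^(-4x).


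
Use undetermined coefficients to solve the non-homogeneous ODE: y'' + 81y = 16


Homogeneous part: r² + 81 = 0 ⇒ r = ±9i, so y_h = C₁cos(9x) + C₂sin(9x).
Try constant y_p = A; plug in: 81A = 16 ⇒ A = 16/81.
General solution: y = C₁cos(9x) + C₂sin(9x) + 16/81.


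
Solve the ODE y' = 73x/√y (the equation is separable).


Separate: √y dy = 73x dx.
Integrate: (2/3)y^(3/2) = (73/2)x² + C.


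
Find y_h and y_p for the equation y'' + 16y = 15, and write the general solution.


Homogeneous part: r² + 16 = 0 ⇒ r = ±4i, so y_h = C₁cos(4x) + C₂sin(4x).
Try constant y_p = A; plug in: 16A = 15 ⇒ A = 15/16.
General solution: y = C₁cos(4x) + C₂sin(4x) + 15/16.


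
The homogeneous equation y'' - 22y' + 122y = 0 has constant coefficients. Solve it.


Characteristic equation: r² - 22r + 122 = 0.
Discriminant is negative; roots r = 11 ± 1i (complex conjugate pair).
General solution uses e^(α x)(C₁ cos(β x) + C₂ sin(β x)): y = e^(11x)(C₁cos(x) + C₂sin(x)).


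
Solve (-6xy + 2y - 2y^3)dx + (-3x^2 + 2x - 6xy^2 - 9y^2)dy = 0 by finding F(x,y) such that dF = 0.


Check exactness: ∂M/∂y = -6x + 2 - 6y^2 and ∂N/∂x = -6x + 2 - 6y^2; equal, so the equation is exact.
Integrate M with respect to x (treating y as constant): ∫M dx = -3x^2y + 2xy - 2xy^3 + h(y).
Differentiate w.r.t. y and set equal to N: the x-dependent terms already match, leaving h'(y) = -9y^2. Integrate: h(y) = -3y^3.
So F(x,y) = -3x^2y + 2xy - 2xy^3 - 3y^3.
General solution: -3x^2y + 2xy - 2xy^3 - 3y^3 = C.


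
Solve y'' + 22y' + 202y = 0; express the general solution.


Characteristic equation: r² + 22r + 202 = 0.
Discriminant is negative; roots r = -11 ± 9i (complex conjugate pair).
General solution uses e^(α x)(C₁ cos(β x) + C₂ sin(β x)): y = e^(-11x)(C₁cos(9x) + C₂sin(9x)).


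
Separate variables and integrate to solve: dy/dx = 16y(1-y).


Separate: dy/[y(1-y)] = 16 dx.
Partial fractions: 1/[y(1-y)] = 1/y + 1/(1-y).
Integrate: ln|y/(1-y)| = 16x + C₀.
Solve for y: y = 1/(1 + Ce^(-16x)).


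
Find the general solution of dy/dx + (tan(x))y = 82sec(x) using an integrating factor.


P(x) = tan(x) ⇒ μ = e^(∫tan(x)dx) = sec(x).
(sec(x) y)' = 82sec²(x) ⇒ sec(x) y = 82tan(x) + C.
Multiply by cos(x): y = 82sin(x) + C·cos(x).


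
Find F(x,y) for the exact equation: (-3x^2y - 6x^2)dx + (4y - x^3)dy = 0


Check exactness: ∂M/∂y = -3x^2 and ∂N/∂x = -3x^2; equal, so the equation is exact.
Integrate M with respect to x (treating y as constant): ∫M dx = -x^3y - 2x^3 + h(y).
Differentiate w.r.t. y and set equal to N: the x-dependent terms already match, leaving h'(y) = 4y. Integrate: h(y) = 2y^2.
So F(x,y) = 2y^2 - x^3y - 2x^3.
General solution: 2y^2 - x^3y - 2x^3 = C.


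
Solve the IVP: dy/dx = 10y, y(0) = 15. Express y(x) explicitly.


General solution of y' = 10y is y = Ce^(10x).
Apply y(0) = 15: C = 15.
Particular solution: y = 15e^(10x).


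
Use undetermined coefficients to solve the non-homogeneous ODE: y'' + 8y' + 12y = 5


Characteristic roots of r² + 8r + 12 = 0 are -6, -2.
y_h = C₁e^(-6x) + C₂e^(-2x).
Constant forcing; try y_p = A. Then 12A = 5 ⇒ A = 5/12.
General solution: y = C₁e^(-6x) + C₂e^(-2x) + 5/12.


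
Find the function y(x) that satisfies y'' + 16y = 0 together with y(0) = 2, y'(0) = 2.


Characteristic roots of r² + 16 = 0 are ±4i, so y = C₁cos(4x) + C₂sin(4x).
Apply y(0) = 2: C₁ = 2. Differentiate and apply y'(0) = 2: 4·C₂ = 2, so C₂ = 1/2.
Particular solution: y = 2cos(4x) + (1/2)sin(4x).


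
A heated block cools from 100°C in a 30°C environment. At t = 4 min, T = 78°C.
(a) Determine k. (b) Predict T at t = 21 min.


Newton's law: T(t) = T_a + (T₀ - T_a)e^(-kt).
(a) Use T(4) = 78: (78 - 30)/(100 - 30) = e^(-k·4), so k = -ln(0.686)/4 ≈ 0.0943.
(b) Apply k to t = 21: T(21) = 30 + (70)e^(-1.981) ≈ 39.7°C.


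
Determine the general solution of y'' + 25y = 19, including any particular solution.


Homogeneous part: r² + 25 = 0 ⇒ r = ±5i, so y_h = C₁cos(5x) + C₂sin(5x).
Try constant y_p = A; plug in: 25A = 19 ⇒ A = 19/25.
General solution: y = C₁cos(5x) + C₂sin(5x) + 19/25.


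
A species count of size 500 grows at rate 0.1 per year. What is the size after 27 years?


The ODE dP/dt = 0.1P has solution P(t) = P(0)e^(0.1t).
Substitute P(0) = 500 and t = 27: P(27) = 500 e^(2.70) ≈ 7440.


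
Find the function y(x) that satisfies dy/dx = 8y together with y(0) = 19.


General solution of y' = 8y is y = Ce^(8x).
Apply y(0) = 19: C = 19.
Particular solution: y = 19e^(8x).


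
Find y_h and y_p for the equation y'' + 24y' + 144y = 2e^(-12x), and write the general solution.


Characteristic polynomial (r + 12)² = 0; repeated root r = -12.
y_h = (C₁ + C₂x)e^(-12x). Forcing matches the repeated root (resonance), so try y_p = Ax² e^(-12x).
Substitute and solve for A: 2A = 2, so A = 1.
General solution: y = (C₁ + C₂x + x²)e^(-12x).


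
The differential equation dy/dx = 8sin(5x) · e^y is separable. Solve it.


Separate: e^(-y) dy = 8sin(5x) dx.
Integrate: -e^(-y) = -(8/5)cos(5x) + C₀.
Rearrange: e^(-y) = (8/5)cos(5x) + C.


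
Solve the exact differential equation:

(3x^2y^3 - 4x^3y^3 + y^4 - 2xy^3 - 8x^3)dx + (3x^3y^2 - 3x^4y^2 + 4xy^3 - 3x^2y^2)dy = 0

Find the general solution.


Check exactness: ∂M/∂y = 9x^2y^2 - 12x^3y^2 + 4y^3 - 6xy^2 and ∂N/∂x = 9x^2y^2 - 12x^3y^2 + 4y^3 - 6xy^2; equal, so the equation is exact.
Integrate M with respect to x (treating y as constant): ∫M dx = x^3y^3 - x^4y^3 + xy^4 - x^2y^3 - 2x^4 + h(y).
Differentiate w.r.t. y and set equal to N: all terms match, so h'(y) = 0 and h is a constant absorbed into C.
General solution: x^3y^3 - x^4y^3 + xy^4 - x^2y^3 - 2x^4 = C.


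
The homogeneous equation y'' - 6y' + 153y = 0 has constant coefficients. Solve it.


Characteristic equation: r² - 6r + 153 = 0.
Discriminant is negative; roots r = 3 ± 12i (complex conjugate pair).
General solution uses e^(α x)(C₁ cos(β x) + C₂ sin(β x)): y = e^(3x)(C₁cos(12x) + C₂sin(12x)).


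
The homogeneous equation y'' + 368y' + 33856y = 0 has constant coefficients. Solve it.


Characteristic equation: r² + 368r + 33856 = 0, i.e. (r + 184)² = 0.
Repeated root r = -184; include an x factor for the second linearly independent solution.
General solution: y = (C₁ + C₂x)e^(-184x).


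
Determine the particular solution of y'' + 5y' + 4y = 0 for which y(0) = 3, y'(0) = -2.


Characteristic roots of r² + 5r + 4 = 0 are -4, -1.
General solution y = c₁ e^(-4x) + c₂ e^(-x).
Apply y(0) = 3: c₁ + c₂ = 3. Apply y'(0) = -2: -4 c₁ - 1 c₂ = -2.
Solve: c₁ = -1/3, c₂ = 10/3.
Particular solution: y = -(1/3)e^(-4x) + (10/3)e^(-x).


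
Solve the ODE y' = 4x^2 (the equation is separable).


Integrate both sides with respect to x: y = ∫ 4x^2 dx = (4/3)x^3 + C.


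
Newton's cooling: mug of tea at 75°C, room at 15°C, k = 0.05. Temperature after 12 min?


Newton's law: dT/dt = -k(T - T_a) has solution T(t) = T_a + (T₀ - T_a)e^(-kt).
Plug in T_a = 15, T₀ = 75, k = 0.05, t = 12: T(12) = 15 + (60)e^(-0.60) ≈ 47.9°C.


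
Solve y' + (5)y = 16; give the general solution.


P(x) = 5, Q(x) = 16; integrating factor μ = e^(5x).
(μ y)' = 16e^(5x) ⇒ μ y = (16/5)e^(5x) + C.
Divide by μ: y = 16/5 + Ce^(-5x).


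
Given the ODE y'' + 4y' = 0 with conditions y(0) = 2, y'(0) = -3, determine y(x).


Characteristic roots of r² + 4r = 0 are 0, -4.
General solution y = c₁ + c₂ e^(-4x).
Apply y(0) = 2: c₁ + c₂ = 2. Apply y'(0) = -3: 0 c₁ - 4 c₂ = -3.
Solve: c₁ = 5/4, c₂ = 3/4.
Particular solution: y = 5/4 + (3/4)e^(-4x).


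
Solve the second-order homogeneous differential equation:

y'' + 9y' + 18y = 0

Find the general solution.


Characteristic equation: r² + 9r + 18 = 0.
Factor: (r + 3)(r + 6) = 0 ⇒ r = -3, -6 (distinct real).
General solution: y = C₁e^(-3x) + C₂e^(-6x).


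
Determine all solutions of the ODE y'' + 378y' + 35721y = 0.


Characteristic equation: r² + 378r + 35721 = 0, i.e. (r + 189)² = 0.
Repeated root r = -189; include an x factor for the second linearly independent solution.
General solution: y = (C₁ + C₂x)e^(-189x).


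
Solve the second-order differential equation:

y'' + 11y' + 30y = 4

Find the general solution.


Characteristic roots of r² + 11r + 30 = 0 are -5, -6.
y_h = C₁e^(-5x) + C₂e^(-6x).
Constant forcing; try y_p = A. Then 30A = 4 ⇒ A = 2/15.
General solution: y = C₁e^(-5x) + C₂e^(-6x) + 2/15.


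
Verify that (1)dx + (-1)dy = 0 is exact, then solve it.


Check exactness: ∂M/∂y = 0 and ∂N/∂x = 0; equal, so the equation is exact.
Integrate M with respect to x (treating y as constant): ∫M dx = x + h(y).
Differentiate w.r.t. y and set equal to N: the x-dependent terms already match, leaving h'(y) = -1. Integrate: h(y) = -y.
So F(x,y) = -y + x.
General solution: -y + x = C.


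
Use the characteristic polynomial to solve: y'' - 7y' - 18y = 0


Characteristic equation: r² - 7r - 18 = 0.
Factor: (r - 9)(r + 2) = 0 ⇒ r = 9, -2 (distinct real).
General solution: y = C₁e^(9x) + C₂e^(-2x).


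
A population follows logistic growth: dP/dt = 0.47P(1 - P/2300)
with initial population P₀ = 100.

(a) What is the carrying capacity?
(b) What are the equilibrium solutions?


Logistic ODE dP/dt = 0.47P(1 - P/2300) has equilibria where dP/dt = 0, i.e. P = 0 or P = 2300.
The coefficient (1 - P/K) = 0 when P = K, identifying K = 2300 as the carrying capacity.
(a) K = 2300; (b) equilibria P = 0 and P = 2300.


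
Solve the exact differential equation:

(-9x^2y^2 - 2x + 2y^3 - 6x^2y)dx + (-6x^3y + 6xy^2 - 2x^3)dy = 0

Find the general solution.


Check exactness: ∂M/∂y = -18x^2y + 6y^2 - 6x^2 and ∂N/∂x = -18x^2y + 6y^2 - 6x^2; equal, so the equation is exact.
Integrate M with respect to x (treating y as constant): ∫M dx = -3x^3y^2 - x^2 + 2xy^3 - 2x^3y + h(y).
Differentiate w.r.t. y and set equal to N: all terms match, so h'(y) = 0 and h is a constant absorbed into C.
General solution: -3x^3y^2 - x^2 + 2xy^3 - 2x^3y = C.


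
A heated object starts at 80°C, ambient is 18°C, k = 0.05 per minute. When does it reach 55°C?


From T(t) = T_a + (T₀ - T_a)e^(-kt), set T(t) = 55:
(55 - 18) / (80 - 18) = e^(-0.05t), so t = -ln(0.597)/0.05 ≈ 10.3 minutes.


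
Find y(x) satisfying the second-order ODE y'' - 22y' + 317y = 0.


Characteristic equation: r² - 22r + 317 = 0.
Discriminant is negative; roots r = 11 ± 14i (complex conjugate pair).
General solution uses e^(α x)(C₁ cos(β x) + C₂ sin(β x)): y = e^(11x)(C₁cos(14x) + C₂sin(14x)).


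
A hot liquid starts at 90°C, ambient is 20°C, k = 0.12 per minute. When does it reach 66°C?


From T(t) = T_a + (T₀ - T_a)e^(-kt), set T(t) = 66:
(66 - 20) / (90 - 20) = e^(-0.12t), so t = -ln(0.657)/0.12 ≈ 3.5 minutes.


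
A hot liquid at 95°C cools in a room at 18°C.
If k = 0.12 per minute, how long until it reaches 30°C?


From T(t) = T_a + (T₀ - T_a)e^(-kt), set T(t) = 30:
(30 - 18) / (95 - 18) = e^(-0.12t), so t = -ln(0.156)/0.12 ≈ 15.5 minutes.


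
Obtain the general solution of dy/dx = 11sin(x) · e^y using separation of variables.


Separate: e^(-y) dy = 11sin(x) dx.
Integrate: -e^(-y) = -11cos(x) + C₀.
Rearrange: e^(-y) = 11cos(x) + C.


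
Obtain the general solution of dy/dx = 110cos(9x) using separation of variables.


g(y) = 1, so integrate directly: y = ∫ 110cos(9x) dx = (110/9)sin(9x) + C.


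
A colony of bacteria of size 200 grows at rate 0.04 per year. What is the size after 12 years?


The ODE dP/dt = 0.04P has solution P(t) = P(0)e^(0.04t).
Substitute P(0) = 200 and t = 12: P(12) = 200 e^(0.48) ≈ 323.


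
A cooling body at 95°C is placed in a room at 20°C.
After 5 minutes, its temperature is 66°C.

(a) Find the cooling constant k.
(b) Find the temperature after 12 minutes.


Newton's law: T(t) = T_a + (T₀ - T_a)e^(-kt).
(a) Use T(5) = 66: (66 - 20)/(95 - 20) = e^(-k·5), so k = -ln(0.613)/5 ≈ 0.0978.
(b) Apply k to t = 12: T(12) = 20 + (75)e^(-1.173) ≈ 43.2°C.


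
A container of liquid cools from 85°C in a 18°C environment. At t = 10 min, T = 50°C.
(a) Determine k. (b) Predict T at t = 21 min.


Newton's law: T(t) = T_a + (T₀ - T_a)e^(-kt).
(a) Use T(10) = 50: (50 - 18)/(85 - 18) = e^(-k·10), so k = -ln(0.478)/10 ≈ 0.0739.
(b) Apply k to t = 21: T(21) = 18 + (67)e^(-1.552) ≈ 32.2°C.


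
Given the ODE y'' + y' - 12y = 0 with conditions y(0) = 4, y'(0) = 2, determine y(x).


Characteristic roots of r² + r - 12 = 0 are 3, -4.
General solution y = c₁ e^(3x) + c₂ e^(-4x).
Apply y(0) = 4: c₁ + c₂ = 4. Apply y'(0) = 2: 3 c₁ - 4 c₂ = 2.
Solve: c₁ = 18/7, c₂ = 10/7.
Particular solution: y = (18/7)e^(3x) + (10/7)e^(-4x).


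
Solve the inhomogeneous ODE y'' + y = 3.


Homogeneous part: r² + 1 = 0 ⇒ r = ±1i, so y_h = C₁cos(x) + C₂sin(x).
Try constant y_p = A; plug in: 1A = 3 ⇒ A = 3.
General solution: y = C₁cos(x) + C₂sin(x) + 3.


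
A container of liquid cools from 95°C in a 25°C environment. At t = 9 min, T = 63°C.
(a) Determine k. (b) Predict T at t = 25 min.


Newton's law: T(t) = T_a + (T₀ - T_a)e^(-kt).
(a) Use T(9) = 63: (63 - 25)/(95 - 25) = e^(-k·9), so k = -ln(0.543)/9 ≈ 0.0679.
(b) Apply k to t = 25: T(25) = 25 + (70)e^(-1.697) ≈ 37.8°C.


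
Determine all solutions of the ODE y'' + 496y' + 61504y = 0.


Characteristic equation: r² + 496r + 61504 = 0, i.e. (r + 248)² = 0.
Repeated root r = -248; include an x factor for the second linearly independent solution.
General solution: y = (C₁ + C₂x)e^(-248x).


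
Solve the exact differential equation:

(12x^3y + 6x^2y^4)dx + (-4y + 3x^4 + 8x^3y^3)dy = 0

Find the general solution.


Check exactness: ∂M/∂y = 12x^3 + 24x^2y^3 and ∂N/∂x = 12x^3 + 24x^2y^3; equal, so the equation is exact.
Integrate M with respect to x (treating y as constant): ∫M dx = 3x^4y + 2x^3y^4 + h(y).
Differentiate w.r.t. y and set equal to N: the x-dependent terms already match, leaving h'(y) = -4y. Integrate: h(y) = -2y^2.
So F(x,y) = -2y^2 + 3x^4y + 2x^3y^4.
General solution: -2y^2 + 3x^4y + 2x^3y^4 = C.


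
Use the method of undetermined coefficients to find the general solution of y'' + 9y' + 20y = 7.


Characteristic roots of r² + 9r + 20 = 0 are -4, -5.
y_h = C₁e^(-4x) + C₂e^(-5x).
Constant forcing; try y_p = A. Then 20A = 7 ⇒ A = 7/20.
General solution: y = C₁e^(-4x) + C₂e^(-5x) + 7/20.


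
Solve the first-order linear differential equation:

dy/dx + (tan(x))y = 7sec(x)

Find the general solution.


P(x) = tan(x) ⇒ μ = e^(∫tan(x)dx) = sec(x).
(sec(x) y)' = 7sec²(x) ⇒ sec(x) y = 7tan(x) + C.
Multiply by cos(x): y = 7sin(x) + C·cos(x).


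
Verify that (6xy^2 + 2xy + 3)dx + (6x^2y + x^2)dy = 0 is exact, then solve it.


Check exactness: ∂M/∂y = 12xy + 2x and ∂N/∂x = 12xy + 2x; equal, so the equation is exact.
Integrate M with respect to x (treating y as constant): ∫M dx = 3x^2y^2 + x^2y + 3x + h(y).
Differentiate w.r.t. y and set equal to N: all terms match, so h'(y) = 0 and h is a constant absorbed into C.
General solution: 3x^2y^2 + x^2y + 3x = C.


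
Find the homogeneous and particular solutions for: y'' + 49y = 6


Homogeneous part: r² + 49 = 0 ⇒ r = ±7i, so y_h = C₁cos(7x) + C₂sin(7x).
Try constant y_p = A; plug in: 49A = 6 ⇒ A = 6/49.
General solution: y = C₁cos(7x) + C₂sin(7x) + 6/49.


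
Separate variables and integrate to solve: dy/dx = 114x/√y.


Separate: √y dy = 114x dx.
Integrate: (2/3)y^(3/2) = 57x² + C.


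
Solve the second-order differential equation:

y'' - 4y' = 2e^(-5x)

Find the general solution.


Characteristic roots of r² - 4r = 0 are 4, 0.
y_h = C₁e^(4x) + C₂.
Forcing exponent -5 is not a characteristic root; try y_p = Ae^(-5x).
Substitute: A·(25 + (-4)·-5 + (0)) = A·45 = 2, so A = 2/45.
General solution: y = C₁e^(4x) + C₂ + (2/45)e^(-5x).


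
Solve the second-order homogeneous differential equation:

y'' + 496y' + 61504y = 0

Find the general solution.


Characteristic equation: r² + 496r + 61504 = 0, i.e. (r + 248)² = 0.
Repeated root r = -248; include an x factor for the second linearly independent solution.
General solution: y = (C₁ + C₂x)e^(-248x).


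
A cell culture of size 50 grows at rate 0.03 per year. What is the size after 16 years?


The ODE dP/dt = 0.03P has solution P(t) = P(0)e^(0.03t).
Substitute P(0) = 50 and t = 16: P(16) = 50 e^(0.48) ≈ 81.


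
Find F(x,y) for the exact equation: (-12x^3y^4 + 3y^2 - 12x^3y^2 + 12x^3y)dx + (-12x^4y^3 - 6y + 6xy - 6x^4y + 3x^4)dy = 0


Check exactness: ∂M/∂y = -48x^3y^3 + 6y - 24x^3y + 12x^3 and ∂N/∂x = -48x^3y^3 + 6y - 24x^3y + 12x^3; equal, so the equation is exact.
Integrate M with respect to x (treating y as constant): ∫M dx = -3x^4y^4 + 3xy^2 - 3x^4y^2 + 3x^4y + h(y).
Differentiate w.r.t. y and set equal to N: the x-dependent terms already match, leaving h'(y) = -6y. Integrate: h(y) = -3y^2.
So F(x,y) = -3x^4y^4 - 3y^2 + 3xy^2 - 3x^4y^2 + 3x^4y.
General solution: -3x^4y^4 - 3y^2 + 3xy^2 - 3x^4y^2 + 3x^4y = C.
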